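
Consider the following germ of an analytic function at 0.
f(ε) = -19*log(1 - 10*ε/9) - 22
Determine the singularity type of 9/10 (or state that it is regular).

The point is a logarithmic branch point.

The term (-19)*log(1 - ε/(9/10)) has argument 1 - 9/10/(9/10) = 0 at 9/10: a logarithmic (infinitely-sheeted) branch point; the remaining terms are analytic or single-valued there.


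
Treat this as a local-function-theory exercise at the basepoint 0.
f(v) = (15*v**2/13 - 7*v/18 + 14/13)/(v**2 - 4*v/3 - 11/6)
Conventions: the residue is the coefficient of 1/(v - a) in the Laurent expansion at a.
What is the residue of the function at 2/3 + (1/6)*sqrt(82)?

The factor v**2 - 4*v/3 - 11/6 splits as (v - a)(v - a') with a = 2/3 + (1/6)*sqrt(82), a' = 2/3 - (1/6)*sqrt(82). At the order-1 pole a set g(v) = (v - a)*f(v) = [15*v**2/13 - 7*v/18 + 14/13] / (v - a').
Simple pole: residue = g(a) at a = 2/3 + (1/6)*sqrt(82), which is 269/468 + (2779/19188)*sqrt(82).

The residue is 269/468 + (2779/19188)*sqrt(82).


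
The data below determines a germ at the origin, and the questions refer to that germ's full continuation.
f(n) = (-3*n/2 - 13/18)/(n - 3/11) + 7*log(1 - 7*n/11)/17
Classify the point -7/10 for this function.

The point is a regular point.

Denominator factors: n - 3/11 = -107/110 at n = -7/10 — none vanishes.
Branch term log(1 - n/(11/7)): argument at -7/10 is 159/110, nonzero, so -7/10 is not its branch point (a point on a principal cut is still regular for the continued germ).
So the germ continues analytically to -7/10.


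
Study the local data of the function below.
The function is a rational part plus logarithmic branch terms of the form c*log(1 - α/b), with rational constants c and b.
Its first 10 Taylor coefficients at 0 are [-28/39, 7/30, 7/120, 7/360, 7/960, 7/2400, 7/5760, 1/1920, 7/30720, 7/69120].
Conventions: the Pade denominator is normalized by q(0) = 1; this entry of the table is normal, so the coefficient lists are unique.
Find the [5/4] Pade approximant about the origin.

Taylor coefficients needed (read off): a_0 = -28/39, a_1 = 7/30, a_2 = 7/120, a_3 = 7/360, a_4 = 7/960, a_5 = 7/2400, a_6 = 7/5760, a_7 = 1/1920, a_8 = 7/30720, a_9 = 7/69120.
Write the denominator as Q(α) = 1 + q1*α + q2*α^2 + q3*α^3 + q4*α^4. Requiring Q*f - P = O(α^10) with deg P <= 5 kills the coefficients of α^6..α^9 in Q*f:
  α^6: a_6 + q1*a_5 + q2*a_4 + q3*a_3 + q4*a_2 = 0, i.e. 7/5760 + (7/2400)*q1 + (7/960)*q2 + (7/360)*q3 + (7/120)*q4 = 0.
  α^7: a_7 + q1*a_6 + q2*a_5 + q3*a_4 + q4*a_3 = 0, i.e. 1/1920 + (7/5760)*q1 + (7/2400)*q2 + (7/960)*q3 + (7/360)*q4 = 0.
  α^8: a_8 + q1*a_7 + q2*a_6 + q3*a_5 + q4*a_4 = 0, i.e. 7/30720 + (1/1920)*q1 + (7/5760)*q2 + (7/2400)*q3 + (7/960)*q4 = 0.
  α^9: a_9 + q1*a_8 + q2*a_7 + q3*a_6 + q4*a_5 = 0, i.e. 7/69120 + (7/30720)*q1 + (1/1920)*q2 + (7/5760)*q3 + (7/2400)*q4 = 0.
Solving this linear system: q1 = -10/9, q2 = 5/12, q3 = -5/84, q4 = 5/2016.
The numerator is Q*f truncated at degree 5: P0 = a_0 = -28/39; P1 = a_1 + q1*a_0 = 3619/3510; P2 = a_2 + q1*a_1 + q2*a_0 = -7021/14040; P3 = a_3 + q1*a_2 + q2*a_1 + q3*a_0 = 166/1755; P4 = a_4 + q1*a_3 + q2*a_2 + q3*a_1 + q4*a_0 = -1913/336960; P5 = a_5 + q1*a_4 + q2*a_3 + q3*a_2 + q4*a_1 = 1/43200.

The Pade approximant has numerator coefficients [-28/39, 3619/3510, -7021/14040, 166/1755, -1913/336960, 1/43200]; denominator coefficients [1, -10/9, 5/12, -5/84, 5/2016].


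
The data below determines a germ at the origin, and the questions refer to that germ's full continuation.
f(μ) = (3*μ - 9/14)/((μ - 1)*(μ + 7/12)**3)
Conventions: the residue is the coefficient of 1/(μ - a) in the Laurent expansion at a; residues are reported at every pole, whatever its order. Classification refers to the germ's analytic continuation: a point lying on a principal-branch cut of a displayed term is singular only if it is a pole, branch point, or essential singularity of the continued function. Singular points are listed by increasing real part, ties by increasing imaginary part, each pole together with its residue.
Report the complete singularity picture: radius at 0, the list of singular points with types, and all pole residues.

Denominator factor (μ - 1): pole of order 1 at 1, modulus 1.
Denominator factor (μ + 7/12)^3: pole of order 3 at -7/12, modulus 7/12.
The radius of convergence is the smallest modulus among the singular points: 7/12.
At the order-3 pole -7/12 set g(μ) = (μ - (-7/12))^3*f(μ) = (3*μ - 9/14)/(μ - 1).
Order-3 pole: residue = g''(a)/2; g''(-7/12) = -57024/48013, so the residue is -28512/48013.
At the order-1 pole 1 set g(μ) = (μ - (1))*f(μ) = (3*μ - 9/14)/(μ + 7/12)**3.
Simple pole: residue = g(a) at a = 1, which is 28512/48013.
List the singular points by increasing real part (a conjugate pair: the negative imaginary part first).

Radius of convergence at 0: 7/12.
At -7/12: a pole of order 3; residue -28512/48013.
At 1: a pole of order 1; residue 28512/48013.


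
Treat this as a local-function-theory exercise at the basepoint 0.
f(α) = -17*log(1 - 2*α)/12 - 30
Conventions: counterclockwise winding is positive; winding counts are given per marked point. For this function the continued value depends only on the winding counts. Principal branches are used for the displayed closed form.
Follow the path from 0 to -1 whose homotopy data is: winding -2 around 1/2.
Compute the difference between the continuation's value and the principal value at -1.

The rational part is single-valued and drops out of the difference; each branch term changes only by its own monodromy.
(-17/12)*log(1 - α/(1/2)): each positive loop around 1/2 adds 2*pi*i to the log, so winding -2 contributes (-17/12)*(-2)*2*pi*i = (17/3)*pi*i.
Summing the contributions at α = -1 gives (17/3)*pi*i.

Continued minus principal equals (17/3)*pi*i.


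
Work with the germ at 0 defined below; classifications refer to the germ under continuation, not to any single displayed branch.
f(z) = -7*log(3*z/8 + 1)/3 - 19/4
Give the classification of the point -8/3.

The term (-7/3)*log(1 - z/(-8/3)) has argument 1 - -8/3/(-8/3) = 0 at -8/3: a logarithmic (infinitely-sheeted) branch point; the remaining terms are analytic or single-valued there.

The point is a logarithmic branch point.


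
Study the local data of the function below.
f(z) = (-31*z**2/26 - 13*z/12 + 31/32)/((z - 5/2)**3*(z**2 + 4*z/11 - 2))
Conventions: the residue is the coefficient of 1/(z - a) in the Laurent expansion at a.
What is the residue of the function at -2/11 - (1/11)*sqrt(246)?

The factor z**2 + 4*z/11 - 2 splits as (z - a)(z - a') with a = -2/11 - (1/11)*sqrt(246), a' = -2/11 + (1/11)*sqrt(246). At the order-1 pole a set g(z) = (z - a)*f(z) = [(-31*z**2/26 - 13*z/12 + 31/32)/(z - 5/2)**3] / (z - a').
Simple pole: residue = g(a) at a = -2/11 - (1/11)*sqrt(246), which is 357463139/1824744948 - (11320697839/897774514416)*sqrt(246).

The residue is 357463139/1824744948 - (11320697839/897774514416)*sqrt(246).


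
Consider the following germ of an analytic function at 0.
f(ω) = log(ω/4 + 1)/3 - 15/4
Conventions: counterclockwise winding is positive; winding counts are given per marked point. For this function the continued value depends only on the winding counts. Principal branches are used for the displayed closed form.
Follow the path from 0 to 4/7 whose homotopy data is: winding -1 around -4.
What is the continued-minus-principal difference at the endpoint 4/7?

The rational part is single-valued and drops out of the difference; each branch term changes only by its own monodromy.
(1/3)*log(1 - ω/(-4)): each positive loop around -4 adds 2*pi*i to the log, so winding -1 contributes (1/3)*(-1)*2*pi*i = -(2/3)*pi*i.
Summing the contributions at ω = 4/7 gives -(2/3)*pi*i.

Continued minus principal equals -(2/3)*pi*i.


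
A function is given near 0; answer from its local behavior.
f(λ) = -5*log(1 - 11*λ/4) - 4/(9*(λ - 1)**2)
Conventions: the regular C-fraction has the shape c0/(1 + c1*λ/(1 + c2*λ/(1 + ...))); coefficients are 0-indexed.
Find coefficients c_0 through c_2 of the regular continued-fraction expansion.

The regular C-fraction coefficients are [-4/9, 463/16, -224491/7408].

Taylor coefficients (expand at 0): a_0 = -4/9, a_1 = 463/36, a_2 = 1687/96.
c0 = a_0 = -4/9. Peel one level at a time: if S = 1 + c*λ/S' with S'(0) = 1, then c is the λ-coefficient of S and S' = c*λ/(S - 1).
S_1 = c0/f = 1 + (463/16)*λ + (224491/256)*λ^2 + ...; c1 = 463/16.
S_2 = c1*λ/(S_1 - 1) = 1 + (-224491/7408)*λ + ...; c2 = -224491/7408.


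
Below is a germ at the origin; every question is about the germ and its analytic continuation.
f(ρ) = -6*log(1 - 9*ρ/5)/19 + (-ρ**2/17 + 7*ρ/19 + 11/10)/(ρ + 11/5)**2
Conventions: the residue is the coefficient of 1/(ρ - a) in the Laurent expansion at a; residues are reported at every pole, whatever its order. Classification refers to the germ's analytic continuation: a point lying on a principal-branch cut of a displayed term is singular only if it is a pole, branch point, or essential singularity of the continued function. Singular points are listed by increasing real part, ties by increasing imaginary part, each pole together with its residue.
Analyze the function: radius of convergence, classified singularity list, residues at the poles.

Denominator factor (ρ + 11/5)^2: pole of order 2 at -11/5, modulus 11/5.
Branch term (-6/19)*log(1 - ρ/(5/9)): its argument vanishes at ρ = 5/9, a logarithmic branch point, modulus 5/9.
The radius of convergence is the smallest modulus among the singular points: 5/9.
The branch term is analytic at -11/5 and contributes nothing to the residue; only the rational part matters.
At the order-2 pole -11/5 set g(ρ) = (ρ - (-11/5))^2*(rational part) = -ρ**2/17 + 7*ρ/19 + 11/10.
Order-2 pole: residue = g'(a); g'(-11/5) = 1013/1615, so the residue is 1013/1615.
List the singular points by increasing real part (a conjugate pair: the negative imaginary part first).

Radius of convergence at 0: 5/9.
At -11/5: a pole of order 2; residue 1013/1615.
At 5/9: a logarithmic branch point.


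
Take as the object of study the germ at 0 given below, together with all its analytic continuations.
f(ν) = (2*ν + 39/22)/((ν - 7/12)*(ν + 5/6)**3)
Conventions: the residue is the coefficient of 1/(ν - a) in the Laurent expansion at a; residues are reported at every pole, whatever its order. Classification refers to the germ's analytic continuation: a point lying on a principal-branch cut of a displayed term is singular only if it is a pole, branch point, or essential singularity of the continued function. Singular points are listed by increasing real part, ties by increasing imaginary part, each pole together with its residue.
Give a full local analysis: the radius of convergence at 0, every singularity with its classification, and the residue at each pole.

Radius of convergence at 0: 7/12.
At -5/6: a pole of order 3; residue -55872/54043.
At 7/12: a pole of order 1; residue 55872/54043.

Denominator factor (ν - 7/12): pole of order 1 at 7/12, modulus 7/12.
Denominator factor (ν + 5/6)^3: pole of order 3 at -5/6, modulus 5/6.
The radius of convergence is the smallest modulus among the singular points: 7/12.
At the order-3 pole -5/6 set g(ν) = (ν - (-5/6))^3*f(ν) = (2*ν + 39/22)/(ν - 7/12).
Order-3 pole: residue = g''(a)/2; g''(-5/6) = -111744/54043, so the residue is -55872/54043.
At the order-1 pole 7/12 set g(ν) = (ν - (7/12))*f(ν) = (2*ν + 39/22)/(ν + 5/6)**3.
Simple pole: residue = g(a) at a = 7/12, which is 55872/54043.
List the singular points by increasing real part (a conjugate pair: the negative imaginary part first).


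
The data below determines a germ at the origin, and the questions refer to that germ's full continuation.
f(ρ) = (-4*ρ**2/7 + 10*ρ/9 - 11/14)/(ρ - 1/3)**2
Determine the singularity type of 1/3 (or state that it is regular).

The point is a pole of order 2.

The denominator factor ρ - 1/3 vanishes at 1/3 and appears to the power 2; the numerator there equals -181/378, nonzero, and no other factor vanishes.
Hence a pole whose order is the multiplicity, 2.


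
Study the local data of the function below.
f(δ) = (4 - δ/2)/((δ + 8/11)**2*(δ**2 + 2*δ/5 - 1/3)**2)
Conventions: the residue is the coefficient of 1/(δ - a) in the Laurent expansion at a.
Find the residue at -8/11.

The residue is -110623369725/10355434.

At the order-2 pole -8/11 set g(δ) = (δ - (-8/11))^2*f(δ) = (4 - δ/2)/(δ**2 + 2*δ/5 - 1/3)**2.
Order-2 pole: residue = g'(a); g'(-8/11) = -110623369725/10355434, so the residue is -110623369725/10355434.


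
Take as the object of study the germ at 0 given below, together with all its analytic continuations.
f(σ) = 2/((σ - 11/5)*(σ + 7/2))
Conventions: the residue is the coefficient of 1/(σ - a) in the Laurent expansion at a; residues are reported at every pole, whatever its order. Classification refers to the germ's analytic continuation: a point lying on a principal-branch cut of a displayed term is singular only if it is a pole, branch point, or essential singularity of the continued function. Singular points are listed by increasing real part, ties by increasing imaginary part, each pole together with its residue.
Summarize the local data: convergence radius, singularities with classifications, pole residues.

Radius of convergence at 0: 11/5.
At -7/2: a pole of order 1; residue -20/57.
At 11/5: a pole of order 1; residue 20/57.

Denominator factor (σ - 11/5): pole of order 1 at 11/5, modulus 11/5.
Denominator factor (σ + 7/2): pole of order 1 at -7/2, modulus 7/2.
The radius of convergence is the smallest modulus among the singular points: 11/5.
At the order-1 pole -7/2 set g(σ) = (σ - (-7/2))*f(σ) = 2/(σ - 11/5).
Simple pole: residue = g(a) at a = -7/2, which is -20/57.
At the order-1 pole 11/5 set g(σ) = (σ - (11/5))*f(σ) = 2/(σ + 7/2).
Simple pole: residue = g(a) at a = 11/5, which is 20/57.
List the singular points by increasing real part (a conjugate pair: the negative imaginary part first).


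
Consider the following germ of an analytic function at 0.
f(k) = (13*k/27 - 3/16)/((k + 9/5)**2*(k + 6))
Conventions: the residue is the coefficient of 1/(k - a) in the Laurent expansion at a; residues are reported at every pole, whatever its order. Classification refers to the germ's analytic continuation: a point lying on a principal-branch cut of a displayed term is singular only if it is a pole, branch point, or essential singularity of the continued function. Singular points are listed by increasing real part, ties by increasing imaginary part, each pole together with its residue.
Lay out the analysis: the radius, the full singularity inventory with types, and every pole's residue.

Radius of convergence at 0: 9/5.
At -6: a pole of order 1; residue -11075/63504.
At -9/5: a pole of order 2; residue 11075/63504.

Denominator factor (k + 6): pole of order 1 at -6, modulus 6.
Denominator factor (k + 9/5)^2: pole of order 2 at -9/5, modulus 9/5.
The radius of convergence is the smallest modulus among the singular points: 9/5.
At the order-1 pole -6 set g(k) = (k - (-6))*f(k) = (13*k/27 - 3/16)/(k + 9/5)**2.
Simple pole: residue = g(a) at a = -6, which is -11075/63504.
At the order-2 pole -9/5 set g(k) = (k - (-9/5))^2*f(k) = (13*k/27 - 3/16)/(k + 6).
Order-2 pole: residue = g'(a); g'(-9/5) = 11075/63504, so the residue is 11075/63504.
List the singular points by increasing real part (a conjugate pair: the negative imaginary part first).


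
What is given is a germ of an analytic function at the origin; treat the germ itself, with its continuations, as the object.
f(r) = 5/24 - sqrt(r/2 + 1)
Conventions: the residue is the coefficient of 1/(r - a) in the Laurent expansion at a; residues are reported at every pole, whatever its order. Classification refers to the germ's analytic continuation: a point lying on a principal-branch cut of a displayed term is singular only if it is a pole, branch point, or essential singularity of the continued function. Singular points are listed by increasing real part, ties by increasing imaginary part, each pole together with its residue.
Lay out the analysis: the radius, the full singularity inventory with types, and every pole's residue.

Radius of convergence at 0: 2.
At -2: an algebraic (square-root) branch point.

Branch term (-1)*sqrt(1 - r/(-2)): its argument vanishes at r = -2, a square-root branch point, modulus 2.
The radius of convergence is the smallest modulus among the singular points: 2.


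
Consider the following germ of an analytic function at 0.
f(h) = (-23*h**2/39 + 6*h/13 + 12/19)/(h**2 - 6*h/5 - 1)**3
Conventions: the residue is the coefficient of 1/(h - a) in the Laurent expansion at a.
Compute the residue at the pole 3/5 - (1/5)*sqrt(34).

The factor h**2 - 6*h/5 - 1 splits as (h - a)(h - a') with a = 3/5 - (1/5)*sqrt(34), a' = 3/5 + (1/5)*sqrt(34). At the order-3 pole a set g(h) = (h - a)^3*f(h) = [-23*h**2/39 + 6*h/13 + 12/19] / (h - a')^3.
Order-3 pole: residue = g''(a)/2; g''(3/5 - (1/5)*sqrt(34)) = -(6693625/232994112)*sqrt(34), so the residue is -(6693625/465988224)*sqrt(34).

The residue is -(6693625/465988224)*sqrt(34).


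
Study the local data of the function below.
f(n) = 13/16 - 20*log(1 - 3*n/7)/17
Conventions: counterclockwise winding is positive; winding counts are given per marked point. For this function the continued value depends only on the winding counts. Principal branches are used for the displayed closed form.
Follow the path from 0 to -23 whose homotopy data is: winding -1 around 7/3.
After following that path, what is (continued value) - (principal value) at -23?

The rational part is single-valued and drops out of the difference; each branch term changes only by its own monodromy.
(-20/17)*log(1 - n/(7/3)): each positive loop around 7/3 adds 2*pi*i to the log, so winding -1 contributes (-20/17)*(-1)*2*pi*i = (40/17)*pi*i.
Summing the contributions at n = -23 gives (40/17)*pi*i.

Continued minus principal equals (40/17)*pi*i.


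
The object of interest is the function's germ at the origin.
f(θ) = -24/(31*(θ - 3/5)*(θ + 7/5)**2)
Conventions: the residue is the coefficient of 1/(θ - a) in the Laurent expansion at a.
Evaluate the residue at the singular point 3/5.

The residue is -6/31.

At the order-1 pole 3/5 set g(θ) = (θ - (3/5))*f(θ) = -24/(31*(θ + 7/5)**2).
Simple pole: residue = g(a) at a = 3/5, which is -6/31.


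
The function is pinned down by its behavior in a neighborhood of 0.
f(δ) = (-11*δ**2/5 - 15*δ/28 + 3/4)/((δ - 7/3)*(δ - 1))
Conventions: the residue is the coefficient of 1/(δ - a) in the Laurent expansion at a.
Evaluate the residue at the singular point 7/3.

The residue is -1123/120.

At the order-1 pole 7/3 set g(δ) = (δ - (7/3))*f(δ) = (-11*δ**2/5 - 15*δ/28 + 3/4)/(δ - 1).
Simple pole: residue = g(a) at a = 7/3, which is -1123/120.


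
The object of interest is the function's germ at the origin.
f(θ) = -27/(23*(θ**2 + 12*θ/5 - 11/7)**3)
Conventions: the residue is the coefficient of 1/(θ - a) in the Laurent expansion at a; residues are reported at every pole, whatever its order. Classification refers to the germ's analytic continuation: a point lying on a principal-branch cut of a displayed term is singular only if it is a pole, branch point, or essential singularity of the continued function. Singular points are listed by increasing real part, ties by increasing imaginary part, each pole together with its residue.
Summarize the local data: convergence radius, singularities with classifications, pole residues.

Denominator factor (θ**2 + 12*θ/5 - 11/7)^3: discriminant 2108/175, real irrational roots -6/5 + (1/35)*sqrt(3689) and -6/5 - (1/35)*sqrt(3689); poles of order 3, moduli -6/5 + (1/35)*sqrt(3689) and 6/5 + (1/35)*sqrt(3689).
The radius of convergence is the smallest modulus among the singular points: -6/5 + (1/35)*sqrt(3689).
The factor θ**2 + 12*θ/5 - 11/7 splits as (θ - a)(θ - a') with a = -6/5 - (1/35)*sqrt(3689), a' = -6/5 + (1/35)*sqrt(3689). At the order-3 pole a set g(θ) = (θ - a)^3*f(θ) = [-27/23] / (θ - a')^3.
Order-3 pole: residue = g''(a)/2; g''(-6/5 - (1/35)*sqrt(3689)) = (12403125/26930825672)*sqrt(3689), so the residue is (12403125/53861651344)*sqrt(3689).
The factor θ**2 + 12*θ/5 - 11/7 splits as (θ - a)(θ - a') with a = -6/5 + (1/35)*sqrt(3689), a' = -6/5 - (1/35)*sqrt(3689). At the order-3 pole a set g(θ) = (θ - a)^3*f(θ) = [-27/23] / (θ - a')^3.
Order-3 pole: residue = g''(a)/2; g''(-6/5 + (1/35)*sqrt(3689)) = -(12403125/26930825672)*sqrt(3689), so the residue is -(12403125/53861651344)*sqrt(3689).
List the singular points by increasing real part (a conjugate pair: the negative imaginary part first).

Radius of convergence at 0: -6/5 + (1/35)*sqrt(3689).
At -6/5 - (1/35)*sqrt(3689): a pole of order 3; residue (12403125/53861651344)*sqrt(3689).
At -6/5 + (1/35)*sqrt(3689): a pole of order 3; residue -(12403125/53861651344)*sqrt(3689).


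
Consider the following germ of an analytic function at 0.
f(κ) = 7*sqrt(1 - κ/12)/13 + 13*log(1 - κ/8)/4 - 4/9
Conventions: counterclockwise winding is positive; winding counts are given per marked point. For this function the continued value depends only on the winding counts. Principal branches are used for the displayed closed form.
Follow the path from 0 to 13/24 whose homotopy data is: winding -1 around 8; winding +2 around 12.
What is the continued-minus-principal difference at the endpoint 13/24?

The rational part is single-valued and drops out of the difference; each branch term changes only by its own monodromy.
(13/4)*log(1 - κ/(8)): each positive loop around 8 adds 2*pi*i to the log, so winding -1 contributes (13/4)*(-1)*2*pi*i = -(13/2)*pi*i.
(7/13)*sqrt(1 - κ/(12)): winding +2 is even, the square root returns to the same sheet, contribution 0.
Summing the contributions at κ = 13/24 gives -(13/2)*pi*i.

Continued minus principal equals -(13/2)*pi*i.


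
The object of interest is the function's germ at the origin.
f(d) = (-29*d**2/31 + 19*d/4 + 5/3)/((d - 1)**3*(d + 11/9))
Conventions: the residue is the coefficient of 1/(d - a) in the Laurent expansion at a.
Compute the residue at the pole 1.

The residue is -500463/992000.

At the order-3 pole 1 set g(d) = (d - (1))^3*f(d) = (-29*d**2/31 + 19*d/4 + 5/3)/(d + 11/9).
Order-3 pole: residue = g''(a)/2; g''(1) = -500463/496000, so the residue is -500463/992000.


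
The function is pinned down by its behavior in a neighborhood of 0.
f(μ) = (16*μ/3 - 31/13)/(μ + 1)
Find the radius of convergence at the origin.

Denominator factor (μ + 1): pole of order 1 at -1, modulus 1.
The radius of convergence is the smallest modulus among the singular points: 1.

The radius of convergence is 1.


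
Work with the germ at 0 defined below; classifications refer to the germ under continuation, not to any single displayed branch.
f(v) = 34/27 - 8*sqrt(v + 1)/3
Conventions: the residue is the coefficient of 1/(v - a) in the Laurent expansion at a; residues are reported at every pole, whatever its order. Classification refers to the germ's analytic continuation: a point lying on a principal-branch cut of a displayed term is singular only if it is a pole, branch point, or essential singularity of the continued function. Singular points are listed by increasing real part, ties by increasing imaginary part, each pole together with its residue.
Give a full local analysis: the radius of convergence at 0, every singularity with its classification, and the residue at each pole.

Branch term (-8/3)*sqrt(1 - v/(-1)): its argument vanishes at v = -1, a square-root branch point, modulus 1.
The radius of convergence is the smallest modulus among the singular points: 1.

Radius of convergence at 0: 1.
At -1: an algebraic (square-root) branch point.


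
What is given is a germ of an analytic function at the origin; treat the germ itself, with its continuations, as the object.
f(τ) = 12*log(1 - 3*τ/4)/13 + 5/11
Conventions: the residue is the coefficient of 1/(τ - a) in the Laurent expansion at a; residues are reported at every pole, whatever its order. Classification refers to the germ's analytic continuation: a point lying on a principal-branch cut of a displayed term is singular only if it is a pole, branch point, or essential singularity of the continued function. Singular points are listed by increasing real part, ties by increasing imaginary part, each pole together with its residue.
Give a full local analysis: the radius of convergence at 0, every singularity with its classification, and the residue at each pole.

Radius of convergence at 0: 4/3.
At 4/3: a logarithmic branch point.

Branch term (12/13)*log(1 - τ/(4/3)): its argument vanishes at τ = 4/3, a logarithmic branch point, modulus 4/3.
The radius of convergence is the smallest modulus among the singular points: 4/3.


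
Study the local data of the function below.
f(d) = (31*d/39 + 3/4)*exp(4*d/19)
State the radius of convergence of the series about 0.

The radius of convergence is infinite.

The factor exp(4*d/19) is entire and contributes no finite singular point.
The polynomial part has no poles.
No finite singular points: the Taylor series at 0 converges everywhere.


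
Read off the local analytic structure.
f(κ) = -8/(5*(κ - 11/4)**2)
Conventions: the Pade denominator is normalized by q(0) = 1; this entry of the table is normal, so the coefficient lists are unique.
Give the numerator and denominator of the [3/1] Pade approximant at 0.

The Pade approximant has numerator coefficients [-128/605, -384/6655, -1024/73205, -2048/805255]; denominator coefficients [1, -5/11].

Taylor coefficients needed (expand at 0): a_0 = -128/605, a_1 = -1024/6655, a_2 = -6144/73205, a_3 = -32768/805255, a_4 = -32768/1771561.
Write the denominator as Q(κ) = 1 + q1*κ. Requiring Q*f - P = O(κ^5) with deg P <= 3 kills the coefficients of κ^4..κ^4 in Q*f:
  κ^4: a_4 + q1*a_3 = 0, i.e. -32768/1771561 + (-32768/805255)*q1 = 0.
Solving this linear system: q1 = -5/11.
The numerator is Q*f truncated at degree 3: P0 = a_0 = -128/605; P1 = a_1 + q1*a_0 = -384/6655; P2 = a_2 + q1*a_1 = -1024/73205; P3 = a_3 + q1*a_2 = -2048/805255.


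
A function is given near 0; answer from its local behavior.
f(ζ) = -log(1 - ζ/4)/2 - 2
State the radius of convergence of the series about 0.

Branch term (-1/2)*log(1 - ζ/(4)): its argument vanishes at ζ = 4, a logarithmic branch point, modulus 4.
The radius of convergence is the smallest modulus among the singular points: 4.

The radius of convergence is 4.


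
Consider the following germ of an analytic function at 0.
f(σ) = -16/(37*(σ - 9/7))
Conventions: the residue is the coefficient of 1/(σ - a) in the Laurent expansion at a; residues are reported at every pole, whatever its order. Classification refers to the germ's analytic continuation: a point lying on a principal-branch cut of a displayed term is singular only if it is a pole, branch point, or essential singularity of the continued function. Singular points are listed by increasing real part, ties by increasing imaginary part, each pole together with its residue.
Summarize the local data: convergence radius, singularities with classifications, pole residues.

Radius of convergence at 0: 9/7.
At 9/7: a pole of order 1; residue -16/37.

Denominator factor (σ - 9/7): pole of order 1 at 9/7, modulus 9/7.
The radius of convergence is the smallest modulus among the singular points: 9/7.
At the order-1 pole 9/7 set g(σ) = (σ - (9/7))*f(σ) = -16/37.
Simple pole: residue = g(a) at a = 9/7, which is -16/37.


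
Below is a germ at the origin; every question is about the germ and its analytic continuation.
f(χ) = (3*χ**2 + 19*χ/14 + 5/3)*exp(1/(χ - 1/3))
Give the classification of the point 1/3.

The point is an essential singularity.

The exponent 1/(χ - (1/3)) has a pole at 1/3, so exp(1/(χ - (1/3))) takes every nonzero value near it: an essential singularity (not a pole of any order).


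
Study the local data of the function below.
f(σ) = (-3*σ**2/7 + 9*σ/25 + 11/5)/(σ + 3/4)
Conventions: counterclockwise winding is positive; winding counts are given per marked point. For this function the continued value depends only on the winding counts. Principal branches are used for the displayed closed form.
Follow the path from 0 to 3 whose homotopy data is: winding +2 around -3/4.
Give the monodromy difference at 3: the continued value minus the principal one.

The function is rational, hence single-valued: continuing it around any pole returns the same value, so the difference is 0.

Continued minus principal equals 0.


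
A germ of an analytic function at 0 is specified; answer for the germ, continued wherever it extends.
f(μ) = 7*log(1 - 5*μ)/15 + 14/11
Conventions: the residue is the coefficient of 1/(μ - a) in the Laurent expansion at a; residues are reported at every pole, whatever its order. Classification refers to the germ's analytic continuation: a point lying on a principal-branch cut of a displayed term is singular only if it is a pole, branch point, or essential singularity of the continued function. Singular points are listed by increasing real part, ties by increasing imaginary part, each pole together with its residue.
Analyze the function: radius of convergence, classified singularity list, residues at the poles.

Radius of convergence at 0: 1/5.
At 1/5: a logarithmic branch point.

Branch term (7/15)*log(1 - μ/(1/5)): its argument vanishes at μ = 1/5, a logarithmic branch point, modulus 1/5.
The radius of convergence is the smallest modulus among the singular points: 1/5.


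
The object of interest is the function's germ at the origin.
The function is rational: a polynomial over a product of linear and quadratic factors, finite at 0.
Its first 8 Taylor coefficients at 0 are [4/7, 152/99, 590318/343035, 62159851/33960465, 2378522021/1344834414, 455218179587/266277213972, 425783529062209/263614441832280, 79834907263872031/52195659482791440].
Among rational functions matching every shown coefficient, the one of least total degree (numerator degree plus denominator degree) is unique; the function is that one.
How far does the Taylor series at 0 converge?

No rational of total degree below 5 reproduces all 8 coefficients; solving the [2/3] Pade equations on them gives f(η) = (36*η**2/35 + 33*η/7 + 18/7)/((η - 9/4)*(η**2 + 9*η/11 - 2)), whose expansion matches every shown term.
Denominator factor (η**2 + 9*η/11 - 2): discriminant 1049/121, real irrational roots -9/22 + (1/22)*sqrt(1049) and -9/22 - (1/22)*sqrt(1049); poles of order 1, moduli -9/22 + (1/22)*sqrt(1049) and 9/22 + (1/22)*sqrt(1049).
Denominator factor (η - 9/4): pole of order 1 at 9/4, modulus 9/4.
The radius of convergence is the smallest modulus among the singular points: -9/22 + (1/22)*sqrt(1049).

The radius of convergence is -9/22 + (1/22)*sqrt(1049).


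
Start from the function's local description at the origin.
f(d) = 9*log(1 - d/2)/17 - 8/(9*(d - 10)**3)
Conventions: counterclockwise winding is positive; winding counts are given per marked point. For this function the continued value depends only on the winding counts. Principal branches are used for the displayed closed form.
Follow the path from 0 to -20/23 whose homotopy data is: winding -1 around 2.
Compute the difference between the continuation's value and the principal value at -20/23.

Continued minus principal equals -(18/17)*pi*i.

The rational part is single-valued and drops out of the difference; each branch term changes only by its own monodromy.
(9/17)*log(1 - d/(2)): each positive loop around 2 adds 2*pi*i to the log, so winding -1 contributes (9/17)*(-1)*2*pi*i = -(18/17)*pi*i.
Summing the contributions at d = -20/23 gives -(18/17)*pi*i.


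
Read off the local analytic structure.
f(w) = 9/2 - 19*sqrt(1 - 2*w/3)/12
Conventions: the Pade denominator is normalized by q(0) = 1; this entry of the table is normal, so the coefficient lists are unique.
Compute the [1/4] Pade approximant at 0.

Taylor coefficients needed (expand at 0): a_0 = 35/12, a_1 = 19/36, a_2 = 19/216, a_3 = 19/648, a_4 = 95/7776, a_5 = 133/23328.
Write the denominator as Q(w) = 1 + q1*w + q2*w^2 + q3*w^3 + q4*w^4. Requiring Q*f - P = O(w^6) with deg P <= 1 kills the coefficients of w^2..w^5 in Q*f:
  w^2: a_2 + q1*a_1 + q2*a_0 = 0, i.e. 19/216 + (19/36)*q1 + (35/12)*q2 = 0.
  w^3: a_3 + q1*a_2 + q2*a_1 + q3*a_0 = 0, i.e. 19/648 + (19/216)*q1 + (19/36)*q2 + (35/12)*q3 = 0.
  w^4: a_4 + q1*a_3 + q2*a_2 + q3*a_1 + q4*a_0 = 0, i.e. 95/7776 + (19/648)*q1 + (19/216)*q2 + (19/36)*q3 + (35/12)*q4 = 0.
  w^5: a_5 + q1*a_4 + q2*a_3 + q3*a_2 + q4*a_1 = 0, i.e. 133/23328 + (95/7776)*q1 + (19/648)*q2 + (19/216)*q3 + (19/36)*q4 = 0.
Solving this linear system: q1 = -164294/235119, q2 = 45277/470238, q3 = -13547/2116071, q4 = 55385/50785704.
The numerator is Q*f truncated at degree 1: P0 = a_0 = 35/12; P1 = a_1 + q1*a_0 = -473467/313492.

The Pade approximant has numerator coefficients [35/12, -473467/313492]; denominator coefficients [1, -164294/235119, 45277/470238, -13547/2116071, 55385/50785704].


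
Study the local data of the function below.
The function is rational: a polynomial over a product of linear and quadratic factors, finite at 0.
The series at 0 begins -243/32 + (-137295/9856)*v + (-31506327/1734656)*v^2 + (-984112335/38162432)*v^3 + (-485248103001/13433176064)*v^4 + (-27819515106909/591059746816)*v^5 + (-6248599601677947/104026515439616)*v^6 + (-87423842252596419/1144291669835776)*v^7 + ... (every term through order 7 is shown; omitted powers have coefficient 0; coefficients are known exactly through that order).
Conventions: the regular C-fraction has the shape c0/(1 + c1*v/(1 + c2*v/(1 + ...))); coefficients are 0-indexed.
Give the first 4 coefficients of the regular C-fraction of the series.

The regular C-fraction coefficients are [-243/32, -565/308, 100721/189840, 778236137/2731553520].


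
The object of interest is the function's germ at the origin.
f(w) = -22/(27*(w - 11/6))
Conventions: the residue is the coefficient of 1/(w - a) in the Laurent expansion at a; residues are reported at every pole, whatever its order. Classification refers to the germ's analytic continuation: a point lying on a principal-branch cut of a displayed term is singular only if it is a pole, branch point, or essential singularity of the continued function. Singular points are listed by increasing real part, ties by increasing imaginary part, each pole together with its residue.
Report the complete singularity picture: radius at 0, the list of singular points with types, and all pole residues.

Denominator factor (w - 11/6): pole of order 1 at 11/6, modulus 11/6.
The radius of convergence is the smallest modulus among the singular points: 11/6.
At the order-1 pole 11/6 set g(w) = (w - (11/6))*f(w) = -22/27.
Simple pole: residue = g(a) at a = 11/6, which is -22/27.

Radius of convergence at 0: 11/6.
At 11/6: a pole of order 1; residue -22/27.


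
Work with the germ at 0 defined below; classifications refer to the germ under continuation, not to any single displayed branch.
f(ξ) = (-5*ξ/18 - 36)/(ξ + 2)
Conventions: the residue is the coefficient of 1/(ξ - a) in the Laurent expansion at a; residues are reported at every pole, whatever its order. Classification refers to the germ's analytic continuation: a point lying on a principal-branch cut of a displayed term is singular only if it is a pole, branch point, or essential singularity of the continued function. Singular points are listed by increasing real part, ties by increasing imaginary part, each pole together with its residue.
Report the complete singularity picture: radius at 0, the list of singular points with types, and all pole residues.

Radius of convergence at 0: 2.
At -2: a pole of order 1; residue -319/9.

Denominator factor (ξ + 2): pole of order 1 at -2, modulus 2.
The radius of convergence is the smallest modulus among the singular points: 2.
At the order-1 pole -2 set g(ξ) = (ξ - (-2))*f(ξ) = -5*ξ/18 - 36.
Simple pole: residue = g(a) at a = -2, which is -319/9.


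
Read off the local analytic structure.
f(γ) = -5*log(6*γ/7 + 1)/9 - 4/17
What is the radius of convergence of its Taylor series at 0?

Branch term (-5/9)*log(1 - γ/(-7/6)): its argument vanishes at γ = -7/6, a logarithmic branch point, modulus 7/6.
The radius of convergence is the smallest modulus among the singular points: 7/6.

The radius of convergence is 7/6.


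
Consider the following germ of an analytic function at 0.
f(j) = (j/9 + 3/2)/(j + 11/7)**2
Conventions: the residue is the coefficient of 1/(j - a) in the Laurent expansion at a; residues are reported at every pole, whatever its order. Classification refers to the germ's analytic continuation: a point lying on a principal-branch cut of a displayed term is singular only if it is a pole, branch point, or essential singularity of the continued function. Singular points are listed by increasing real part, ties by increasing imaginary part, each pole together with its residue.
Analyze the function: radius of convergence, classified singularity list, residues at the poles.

Denominator factor (j + 11/7)^2: pole of order 2 at -11/7, modulus 11/7.
The radius of convergence is the smallest modulus among the singular points: 11/7.
At the order-2 pole -11/7 set g(j) = (j - (-11/7))^2*f(j) = j/9 + 3/2.
Order-2 pole: residue = g'(a); g'(-11/7) = 1/9, so the residue is 1/9.

Radius of convergence at 0: 11/7.
At -11/7: a pole of order 2; residue 1/9.


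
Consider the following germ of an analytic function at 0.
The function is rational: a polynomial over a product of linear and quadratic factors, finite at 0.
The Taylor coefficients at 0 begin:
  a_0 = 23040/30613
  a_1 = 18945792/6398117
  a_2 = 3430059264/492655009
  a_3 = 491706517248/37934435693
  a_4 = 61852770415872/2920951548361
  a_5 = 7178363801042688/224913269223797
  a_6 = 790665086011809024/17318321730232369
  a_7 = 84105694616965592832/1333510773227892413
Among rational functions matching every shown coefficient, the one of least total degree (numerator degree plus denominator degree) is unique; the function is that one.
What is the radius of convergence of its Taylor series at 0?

No rational of total degree below 5 reproduces all 8 coefficients; solving the [1/4] Pade equations on them gives f(ψ) = (27*ψ/38 + 35/23)/((ψ - 11/8)**3*(ψ - 7/9)), whose expansion matches every shown term.
Denominator factor (ψ - 11/8)^3: pole of order 3 at 11/8, modulus 11/8.
Denominator factor (ψ - 7/9): pole of order 1 at 7/9, modulus 7/9.
The radius of convergence is the smallest modulus among the singular points: 7/9.

The radius of convergence is 7/9.


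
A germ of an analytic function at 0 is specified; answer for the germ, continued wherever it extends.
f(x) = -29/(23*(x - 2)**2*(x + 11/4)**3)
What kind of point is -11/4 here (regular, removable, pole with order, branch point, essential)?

The denominator factor x + 11/4 vanishes at -11/4 and appears to the power 3; the numerator there equals -29/23, nonzero, and no other factor vanishes.
Hence a pole whose order is the multiplicity, 3.

The point is a pole of order 3.


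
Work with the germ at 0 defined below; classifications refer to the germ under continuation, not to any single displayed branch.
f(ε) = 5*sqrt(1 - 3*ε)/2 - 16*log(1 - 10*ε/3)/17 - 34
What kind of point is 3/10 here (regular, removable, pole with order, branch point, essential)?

The term (-16/17)*log(1 - ε/(3/10)) has argument 1 - 3/10/(3/10) = 0 at 3/10: a logarithmic (infinitely-sheeted) branch point; the remaining terms are analytic or single-valued there.

The point is a logarithmic branch point.


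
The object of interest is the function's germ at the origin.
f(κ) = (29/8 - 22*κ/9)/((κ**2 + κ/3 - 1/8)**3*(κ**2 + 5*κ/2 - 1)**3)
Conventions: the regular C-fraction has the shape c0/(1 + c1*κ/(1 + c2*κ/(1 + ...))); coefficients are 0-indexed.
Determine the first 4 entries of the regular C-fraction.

Taylor coefficients (expand at 0): a_0 = 1856, a_1 = 247648/9, a_2 = 2617760/9, a_3 = 22436048/9.
c0 = a_0 = 1856. Peel one level at a time: if S = 1 + c*κ/S' with S'(0) = 1, then c is the κ-coefficient of S and S' = c*κ/(S - 1).
S_1 = c0/f = 1 + (-7739/522)*κ + (17189911/272484)*κ^2 + ...; c1 = -7739/522.
S_2 = c1*κ/(S_1 - 1) = 1 + (17189911/4039758)*κ + (2532080083/119784242)*κ^2 + ...; c2 = 17189911/4039758.
S_3 = c2*κ/(S_2 - 1) = 1 + (-660872901663/133032721229)*κ + ...; c3 = -660872901663/133032721229.

The regular C-fraction coefficients are [1856, -7739/522, 17189911/4039758, -660872901663/133032721229].
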